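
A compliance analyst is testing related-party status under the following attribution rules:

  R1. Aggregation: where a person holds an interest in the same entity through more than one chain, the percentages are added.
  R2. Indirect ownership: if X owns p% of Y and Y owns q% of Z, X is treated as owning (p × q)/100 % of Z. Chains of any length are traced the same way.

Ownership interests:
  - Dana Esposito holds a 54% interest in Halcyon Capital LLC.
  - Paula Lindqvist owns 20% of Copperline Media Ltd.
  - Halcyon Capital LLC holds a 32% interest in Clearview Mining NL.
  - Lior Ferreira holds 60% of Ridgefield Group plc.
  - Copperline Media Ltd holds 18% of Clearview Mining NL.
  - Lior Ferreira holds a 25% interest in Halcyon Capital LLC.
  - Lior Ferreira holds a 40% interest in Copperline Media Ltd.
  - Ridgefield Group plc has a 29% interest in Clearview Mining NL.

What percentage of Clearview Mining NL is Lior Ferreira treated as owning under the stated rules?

32.6%

Chain via Halcyon Capital LLC (R2): 25% × 32% = 8% of Clearview Mining NL.
Chain via Copperline Media Ltd (R2): 40% × 18% = 7.2% of Clearview Mining NL.
Chain via Ridgefield Group plc (R2): 60% × 29% = 17.4% of Clearview Mining NL.
Aggregating (R1): 8% + 7.2% + 17.4% = 32.6%.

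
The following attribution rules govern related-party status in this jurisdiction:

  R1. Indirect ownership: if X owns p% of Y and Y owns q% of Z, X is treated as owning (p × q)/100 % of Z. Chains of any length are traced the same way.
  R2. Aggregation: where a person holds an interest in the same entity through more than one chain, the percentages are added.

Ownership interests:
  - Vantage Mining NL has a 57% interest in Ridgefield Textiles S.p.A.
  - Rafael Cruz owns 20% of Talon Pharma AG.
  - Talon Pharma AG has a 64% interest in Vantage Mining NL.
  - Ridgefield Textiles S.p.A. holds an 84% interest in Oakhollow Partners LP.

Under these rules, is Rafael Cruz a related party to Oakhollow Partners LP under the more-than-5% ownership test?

Yes

Chain via Talon Pharma AG → Vantage Mining NL → Ridgefield Textiles S.p.A. (R1): 20% × 64% × 57% × 84% = 6.12864% of Oakhollow Partners LP.
6.12864% exceeds the 5% threshold, so Rafael is a related party to Oakhollow Partners LP.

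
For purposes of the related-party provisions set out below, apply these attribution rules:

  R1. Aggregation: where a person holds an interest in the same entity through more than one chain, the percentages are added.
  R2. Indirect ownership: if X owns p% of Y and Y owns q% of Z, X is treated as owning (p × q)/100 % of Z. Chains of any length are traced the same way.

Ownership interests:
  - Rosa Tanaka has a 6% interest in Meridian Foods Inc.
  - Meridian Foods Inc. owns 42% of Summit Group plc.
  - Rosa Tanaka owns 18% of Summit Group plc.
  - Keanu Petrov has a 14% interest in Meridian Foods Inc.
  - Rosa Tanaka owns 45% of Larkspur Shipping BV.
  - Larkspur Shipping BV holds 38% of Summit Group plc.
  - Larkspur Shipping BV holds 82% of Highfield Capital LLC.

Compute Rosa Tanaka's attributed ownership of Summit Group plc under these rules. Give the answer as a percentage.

37.62%

Chain via Larkspur Shipping BV (R2): 45% × 38% = 17.1% of Summit Group plc.
Chain via Meridian Foods Inc. (R2): 6% × 42% = 2.52% of Summit Group plc.
Direct interest in Summit Group plc: 18%.
Aggregating (R1): 17.1% + 2.52% + 18% = 37.62%.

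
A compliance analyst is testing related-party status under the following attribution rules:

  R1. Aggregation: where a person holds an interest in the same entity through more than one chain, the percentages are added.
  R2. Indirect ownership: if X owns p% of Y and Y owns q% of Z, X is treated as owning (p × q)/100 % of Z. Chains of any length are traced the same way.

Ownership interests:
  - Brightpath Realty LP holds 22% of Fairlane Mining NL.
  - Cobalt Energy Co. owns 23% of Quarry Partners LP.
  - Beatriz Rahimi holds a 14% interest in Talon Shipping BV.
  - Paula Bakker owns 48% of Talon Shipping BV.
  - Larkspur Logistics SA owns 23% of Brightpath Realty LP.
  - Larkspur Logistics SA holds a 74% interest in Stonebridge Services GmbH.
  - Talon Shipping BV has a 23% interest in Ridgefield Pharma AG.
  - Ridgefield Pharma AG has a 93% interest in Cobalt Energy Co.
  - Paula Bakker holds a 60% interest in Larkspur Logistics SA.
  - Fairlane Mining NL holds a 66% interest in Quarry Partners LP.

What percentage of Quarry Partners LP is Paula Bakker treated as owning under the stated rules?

Chain via Larkspur Logistics SA → Brightpath Realty LP → Fairlane Mining NL (R2): 60% × 23% × 22% × 66% = 2.00376% of Quarry Partners LP.
Chain via Talon Shipping BV → Ridgefield Pharma AG → Cobalt Energy Co. (R2): 48% × 23% × 93% × 23% = 2.361456% of Quarry Partners LP.
Aggregating (R1): 2.00376% + 2.361456% = 4.365216%.

4.365216%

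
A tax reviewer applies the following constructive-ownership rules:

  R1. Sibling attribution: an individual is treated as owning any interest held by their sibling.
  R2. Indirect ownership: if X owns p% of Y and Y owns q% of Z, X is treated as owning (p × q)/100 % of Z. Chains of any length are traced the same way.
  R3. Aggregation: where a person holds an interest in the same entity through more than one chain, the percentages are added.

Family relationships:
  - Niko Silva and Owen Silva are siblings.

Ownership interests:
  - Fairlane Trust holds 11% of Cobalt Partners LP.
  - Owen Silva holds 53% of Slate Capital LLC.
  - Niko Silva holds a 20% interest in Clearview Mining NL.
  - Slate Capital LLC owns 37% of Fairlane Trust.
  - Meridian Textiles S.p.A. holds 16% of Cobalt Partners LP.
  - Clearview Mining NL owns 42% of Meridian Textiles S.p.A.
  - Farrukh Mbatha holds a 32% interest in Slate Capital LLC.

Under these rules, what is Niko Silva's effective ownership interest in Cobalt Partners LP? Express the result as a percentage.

3.5011%

By sibling attribution (R1), Niko Silva is treated as owning Owen Silva's 53% interest in Slate Capital LLC.
Chain via Clearview Mining NL → Meridian Textiles S.p.A. (R2): 20% × 42% × 16% = 1.344% of Cobalt Partners LP.
Chain via Slate Capital LLC → Fairlane Trust (R2): 53% × 37% × 11% = 2.1571% of Cobalt Partners LP.
Aggregating (R3): 1.344% + 2.1571% = 3.5011%.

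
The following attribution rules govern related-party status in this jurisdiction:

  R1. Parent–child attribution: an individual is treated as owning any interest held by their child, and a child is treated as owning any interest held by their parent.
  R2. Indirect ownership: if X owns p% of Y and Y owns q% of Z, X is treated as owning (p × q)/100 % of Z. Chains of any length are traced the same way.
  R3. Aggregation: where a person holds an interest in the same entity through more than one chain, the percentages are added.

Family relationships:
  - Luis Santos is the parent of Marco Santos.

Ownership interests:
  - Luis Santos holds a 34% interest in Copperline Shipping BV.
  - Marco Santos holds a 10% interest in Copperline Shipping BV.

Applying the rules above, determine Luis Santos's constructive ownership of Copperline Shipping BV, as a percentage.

By parent–child attribution (R1), Luis Santos is treated as also owning Marco Santos's interest in Copperline Shipping BV, giving 34% + 10% = 44%.
Direct interest in Copperline Shipping BV: 44%.

44%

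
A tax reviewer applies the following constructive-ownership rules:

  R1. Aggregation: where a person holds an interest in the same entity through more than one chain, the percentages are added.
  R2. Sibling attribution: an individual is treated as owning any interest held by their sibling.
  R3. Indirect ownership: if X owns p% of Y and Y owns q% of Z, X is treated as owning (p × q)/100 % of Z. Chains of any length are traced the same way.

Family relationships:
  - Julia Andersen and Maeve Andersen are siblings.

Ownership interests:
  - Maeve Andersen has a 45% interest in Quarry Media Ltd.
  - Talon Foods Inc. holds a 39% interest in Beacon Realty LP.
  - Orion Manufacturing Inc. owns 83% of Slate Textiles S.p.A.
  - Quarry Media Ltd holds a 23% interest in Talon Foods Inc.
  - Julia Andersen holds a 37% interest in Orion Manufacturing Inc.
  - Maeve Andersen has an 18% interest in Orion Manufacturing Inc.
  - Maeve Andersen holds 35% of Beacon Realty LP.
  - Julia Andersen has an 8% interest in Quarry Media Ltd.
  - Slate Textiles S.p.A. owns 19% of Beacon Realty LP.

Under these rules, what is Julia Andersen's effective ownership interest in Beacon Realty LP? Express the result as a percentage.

By sibling attribution (R2), Julia Andersen is treated as also owning Maeve Andersen's interest in Quarry Media Ltd, giving 8% + 45% = 53%.
By sibling attribution (R2), Julia Andersen is treated as also owning Maeve Andersen's interest in Orion Manufacturing Inc, giving 37% + 18% = 55%.
By sibling attribution (R2), Julia Andersen is treated as owning Maeve Andersen's 35% interest in Beacon Realty LP.
Chain via Quarry Media Ltd → Talon Foods Inc. (R3): 53% × 23% × 39% = 4.7541% of Beacon Realty LP.
Chain via Orion Manufacturing Inc. → Slate Textiles S.p.A. (R3): 55% × 83% × 19% = 8.6735% of Beacon Realty LP.
Direct interest in Beacon Realty LP: 35%.
Aggregating (R1): 4.7541% + 8.6735% + 35% = 48.4276%.

48.4276%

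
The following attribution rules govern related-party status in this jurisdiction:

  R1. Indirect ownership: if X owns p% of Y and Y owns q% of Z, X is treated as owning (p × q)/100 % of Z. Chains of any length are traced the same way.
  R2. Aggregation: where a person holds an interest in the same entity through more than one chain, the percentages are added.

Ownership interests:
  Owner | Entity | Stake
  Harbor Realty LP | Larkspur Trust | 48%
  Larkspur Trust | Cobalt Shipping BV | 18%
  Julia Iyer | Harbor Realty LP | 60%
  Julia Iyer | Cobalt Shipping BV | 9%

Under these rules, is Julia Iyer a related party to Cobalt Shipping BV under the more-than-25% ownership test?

Chain via Harbor Realty LP → Larkspur Trust (R1): 60% × 48% × 18% = 5.184% of Cobalt Shipping BV.
Direct interest in Cobalt Shipping BV: 9%.
Aggregating (R2): 5.184% + 9% = 14.184%.
14.184% does not exceed the 25% threshold, so Julia is not a related party to Cobalt Shipping BV.

No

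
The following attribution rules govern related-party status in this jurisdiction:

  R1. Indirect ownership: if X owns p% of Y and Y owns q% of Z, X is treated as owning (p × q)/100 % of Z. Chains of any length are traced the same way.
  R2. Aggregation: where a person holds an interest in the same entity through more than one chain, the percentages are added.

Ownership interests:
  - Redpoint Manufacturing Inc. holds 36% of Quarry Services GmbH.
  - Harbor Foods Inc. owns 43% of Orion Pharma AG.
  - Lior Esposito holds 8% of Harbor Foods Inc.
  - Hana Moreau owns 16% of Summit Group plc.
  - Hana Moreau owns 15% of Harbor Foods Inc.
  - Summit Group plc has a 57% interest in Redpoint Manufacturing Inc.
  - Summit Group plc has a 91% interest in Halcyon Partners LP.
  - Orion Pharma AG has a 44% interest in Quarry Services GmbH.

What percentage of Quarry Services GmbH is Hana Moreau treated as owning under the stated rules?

Chain via Harbor Foods Inc. → Orion Pharma AG (R1): 15% × 43% × 44% = 2.838% of Quarry Services GmbH.
Chain via Summit Group plc → Redpoint Manufacturing Inc. (R1): 16% × 57% × 36% = 3.2832% of Quarry Services GmbH.
Aggregating (R2): 2.838% + 3.2832% = 6.1212%.

6.1212%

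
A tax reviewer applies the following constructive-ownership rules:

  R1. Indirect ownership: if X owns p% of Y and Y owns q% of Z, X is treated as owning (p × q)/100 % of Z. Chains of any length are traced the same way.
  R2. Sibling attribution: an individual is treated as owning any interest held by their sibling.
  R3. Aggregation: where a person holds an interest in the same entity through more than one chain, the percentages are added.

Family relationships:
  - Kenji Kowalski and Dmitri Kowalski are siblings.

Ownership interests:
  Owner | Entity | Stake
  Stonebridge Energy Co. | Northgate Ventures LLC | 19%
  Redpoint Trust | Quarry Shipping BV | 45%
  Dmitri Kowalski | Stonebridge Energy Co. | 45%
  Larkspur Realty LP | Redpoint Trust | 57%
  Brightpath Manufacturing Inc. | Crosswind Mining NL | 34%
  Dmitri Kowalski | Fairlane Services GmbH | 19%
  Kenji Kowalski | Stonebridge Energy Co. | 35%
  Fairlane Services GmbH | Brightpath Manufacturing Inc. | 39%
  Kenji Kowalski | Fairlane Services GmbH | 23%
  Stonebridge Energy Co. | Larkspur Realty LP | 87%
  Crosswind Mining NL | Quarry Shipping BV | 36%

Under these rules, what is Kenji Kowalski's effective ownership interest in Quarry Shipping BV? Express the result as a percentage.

By sibling attribution (R2), Kenji Kowalski is treated as also owning Dmitri Kowalski's interest in Fairlane Services GmbH, giving 23% + 19% = 42%.
By sibling attribution (R2), Kenji Kowalski is treated as also owning Dmitri Kowalski's interest in Stonebridge Energy Co, giving 35% + 45% = 80%.
Chain via Fairlane Services GmbH → Brightpath Manufacturing Inc. → Crosswind Mining NL (R1): 42% × 39% × 34% × 36% = 2.004912% of Quarry Shipping BV.
Chain via Stonebridge Energy Co. → Larkspur Realty LP → Redpoint Trust (R1): 80% × 87% × 57% × 45% = 17.8524% of Quarry Shipping BV.
Aggregating (R3): 2.004912% + 17.8524% = 19.857312%.

19.857312%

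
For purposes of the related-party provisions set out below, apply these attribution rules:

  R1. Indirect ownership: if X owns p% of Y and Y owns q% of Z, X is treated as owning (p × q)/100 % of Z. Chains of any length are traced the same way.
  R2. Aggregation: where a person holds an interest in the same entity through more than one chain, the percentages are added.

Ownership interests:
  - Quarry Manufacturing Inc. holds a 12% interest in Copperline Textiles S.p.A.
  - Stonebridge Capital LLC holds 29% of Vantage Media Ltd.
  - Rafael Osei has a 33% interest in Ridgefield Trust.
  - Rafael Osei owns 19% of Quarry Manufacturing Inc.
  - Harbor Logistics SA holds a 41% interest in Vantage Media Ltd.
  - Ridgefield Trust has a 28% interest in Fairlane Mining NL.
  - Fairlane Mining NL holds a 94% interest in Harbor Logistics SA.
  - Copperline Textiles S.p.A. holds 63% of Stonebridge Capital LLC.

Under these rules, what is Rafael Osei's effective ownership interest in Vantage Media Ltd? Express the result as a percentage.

Chain via Ridgefield Trust → Fairlane Mining NL → Harbor Logistics SA (R1): 33% × 28% × 94% × 41% = 3.561096% of Vantage Media Ltd.
Chain via Quarry Manufacturing Inc. → Copperline Textiles S.p.A. → Stonebridge Capital LLC (R1): 19% × 12% × 63% × 29% = 0.416556% of Vantage Media Ltd.
Aggregating (R2): 3.561096% + 0.416556% = 3.977652%.

3.977652%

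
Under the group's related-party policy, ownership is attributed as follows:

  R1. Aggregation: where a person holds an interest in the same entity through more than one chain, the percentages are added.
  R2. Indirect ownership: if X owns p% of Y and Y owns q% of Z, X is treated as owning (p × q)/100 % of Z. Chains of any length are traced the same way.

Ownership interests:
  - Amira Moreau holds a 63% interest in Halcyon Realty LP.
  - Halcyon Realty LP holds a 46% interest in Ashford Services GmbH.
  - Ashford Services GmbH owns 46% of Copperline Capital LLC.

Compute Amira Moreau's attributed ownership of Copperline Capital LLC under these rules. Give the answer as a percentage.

13.3308%

Chain via Halcyon Realty LP → Ashford Services GmbH (R2): 63% × 46% × 46% = 13.3308% of Copperline Capital LLC.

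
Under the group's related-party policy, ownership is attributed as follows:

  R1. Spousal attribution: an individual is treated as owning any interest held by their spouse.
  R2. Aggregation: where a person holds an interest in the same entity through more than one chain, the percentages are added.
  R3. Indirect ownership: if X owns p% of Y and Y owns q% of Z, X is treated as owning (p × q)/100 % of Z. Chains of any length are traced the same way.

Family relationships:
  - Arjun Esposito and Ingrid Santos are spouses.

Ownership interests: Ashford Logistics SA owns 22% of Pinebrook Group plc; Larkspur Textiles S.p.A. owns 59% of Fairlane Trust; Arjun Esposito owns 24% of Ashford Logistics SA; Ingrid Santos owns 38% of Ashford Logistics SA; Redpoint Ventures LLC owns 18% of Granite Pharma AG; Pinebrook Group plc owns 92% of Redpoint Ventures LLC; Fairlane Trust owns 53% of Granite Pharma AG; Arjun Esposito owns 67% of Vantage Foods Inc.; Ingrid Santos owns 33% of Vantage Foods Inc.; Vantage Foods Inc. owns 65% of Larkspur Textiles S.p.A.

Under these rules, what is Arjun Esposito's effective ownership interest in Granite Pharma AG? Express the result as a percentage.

22.584284%

By spousal attribution (R1), Arjun Esposito is treated as also owning Ingrid Santos's interest in Vantage Foods Inc, giving 67% + 33% = 100%.
By spousal attribution (R1), Arjun Esposito is treated as also owning Ingrid Santos's interest in Ashford Logistics SA, giving 24% + 38% = 62%.
Chain via Vantage Foods Inc. → Larkspur Textiles S.p.A. → Fairlane Trust (R3): 100% × 65% × 59% × 53% = 20.3255% of Granite Pharma AG.
Chain via Ashford Logistics SA → Pinebrook Group plc → Redpoint Ventures LLC (R3): 62% × 22% × 92% × 18% = 2.258784% of Granite Pharma AG.
Aggregating (R2): 20.3255% + 2.258784% = 22.584284%.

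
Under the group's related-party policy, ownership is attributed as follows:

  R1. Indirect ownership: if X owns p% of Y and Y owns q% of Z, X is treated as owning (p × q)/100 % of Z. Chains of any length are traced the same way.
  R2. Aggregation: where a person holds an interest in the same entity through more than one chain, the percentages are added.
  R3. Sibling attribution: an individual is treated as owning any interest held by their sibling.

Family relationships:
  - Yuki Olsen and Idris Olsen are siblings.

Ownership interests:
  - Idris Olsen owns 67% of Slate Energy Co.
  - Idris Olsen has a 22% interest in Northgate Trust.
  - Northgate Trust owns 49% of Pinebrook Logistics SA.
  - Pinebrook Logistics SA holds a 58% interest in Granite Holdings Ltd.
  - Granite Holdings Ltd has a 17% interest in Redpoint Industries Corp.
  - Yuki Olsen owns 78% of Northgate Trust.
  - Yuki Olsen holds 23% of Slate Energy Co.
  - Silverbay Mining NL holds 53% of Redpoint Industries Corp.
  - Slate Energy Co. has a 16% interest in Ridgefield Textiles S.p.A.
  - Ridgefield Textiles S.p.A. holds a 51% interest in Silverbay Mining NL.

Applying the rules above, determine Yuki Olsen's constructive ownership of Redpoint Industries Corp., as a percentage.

By sibling attribution (R3), Yuki Olsen is treated as also owning Idris Olsen's interest in Northgate Trust, giving 78% + 22% = 100%.
By sibling attribution (R3), Yuki Olsen is treated as also owning Idris Olsen's interest in Slate Energy Co, giving 23% + 67% = 90%.
Chain via Northgate Trust → Pinebrook Logistics SA → Granite Holdings Ltd (R1): 100% × 49% × 58% × 17% = 4.8314% of Redpoint Industries Corp.
Chain via Slate Energy Co. → Ridgefield Textiles S.p.A. → Silverbay Mining NL (R1): 90% × 16% × 51% × 53% = 3.89232% of Redpoint Industries Corp.
Aggregating (R2): 4.8314% + 3.89232% = 8.72372%.

8.72372%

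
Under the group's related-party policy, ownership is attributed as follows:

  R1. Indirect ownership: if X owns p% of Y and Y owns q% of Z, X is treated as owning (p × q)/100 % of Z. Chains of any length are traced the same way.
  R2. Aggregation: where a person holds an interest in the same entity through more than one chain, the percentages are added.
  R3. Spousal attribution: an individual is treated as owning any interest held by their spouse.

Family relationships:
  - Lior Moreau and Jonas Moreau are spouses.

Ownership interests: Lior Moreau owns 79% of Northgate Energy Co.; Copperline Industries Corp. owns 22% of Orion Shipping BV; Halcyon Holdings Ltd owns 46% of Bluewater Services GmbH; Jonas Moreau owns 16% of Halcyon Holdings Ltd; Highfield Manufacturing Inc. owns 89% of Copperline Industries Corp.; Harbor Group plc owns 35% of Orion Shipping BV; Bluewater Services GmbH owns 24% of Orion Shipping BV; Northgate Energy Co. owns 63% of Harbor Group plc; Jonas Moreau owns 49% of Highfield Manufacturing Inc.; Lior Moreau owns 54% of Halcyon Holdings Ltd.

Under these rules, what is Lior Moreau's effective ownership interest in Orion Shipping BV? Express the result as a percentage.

34.7417%

By spousal attribution (R3), Lior Moreau is treated as also owning Jonas Moreau's interest in Halcyon Holdings Ltd, giving 54% + 16% = 70%.
By spousal attribution (R3), Lior Moreau is treated as owning Jonas Moreau's 49% interest in Highfield Manufacturing Inc.
Chain via Halcyon Holdings Ltd → Bluewater Services GmbH (R1): 70% × 46% × 24% = 7.728% of Orion Shipping BV.
Chain via Northgate Energy Co. → Harbor Group plc (R1): 79% × 63% × 35% = 17.4195% of Orion Shipping BV.
Chain via Highfield Manufacturing Inc. → Copperline Industries Corp. (R1): 49% × 89% × 22% = 9.5942% of Orion Shipping BV.
Aggregating (R2): 7.728% + 17.4195% + 9.5942% = 34.7417%.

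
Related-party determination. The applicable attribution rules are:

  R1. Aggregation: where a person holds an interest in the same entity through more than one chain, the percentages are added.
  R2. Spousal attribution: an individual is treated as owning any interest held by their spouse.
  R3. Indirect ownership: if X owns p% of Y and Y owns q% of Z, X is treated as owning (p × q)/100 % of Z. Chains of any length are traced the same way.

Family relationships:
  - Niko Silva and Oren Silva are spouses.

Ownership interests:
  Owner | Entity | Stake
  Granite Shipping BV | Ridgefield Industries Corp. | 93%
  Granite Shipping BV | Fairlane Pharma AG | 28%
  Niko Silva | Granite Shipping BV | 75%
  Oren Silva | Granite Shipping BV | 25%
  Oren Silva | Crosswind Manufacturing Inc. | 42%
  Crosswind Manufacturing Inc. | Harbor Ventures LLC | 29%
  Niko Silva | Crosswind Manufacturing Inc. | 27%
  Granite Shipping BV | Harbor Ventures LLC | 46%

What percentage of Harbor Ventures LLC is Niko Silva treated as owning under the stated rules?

66.01%

By spousal attribution (R2), Niko Silva is treated as also owning Oren Silva's interest in Crosswind Manufacturing Inc, giving 27% + 42% = 69%.
By spousal attribution (R2), Niko Silva is treated as also owning Oren Silva's interest in Granite Shipping BV, giving 75% + 25% = 100%.
Chain via Crosswind Manufacturing Inc. (R3): 69% × 29% = 20.01% of Harbor Ventures LLC.
Chain via Granite Shipping BV (R3): 100% × 46% = 46% of Harbor Ventures LLC.
Aggregating (R1): 20.01% + 46% = 66.01%.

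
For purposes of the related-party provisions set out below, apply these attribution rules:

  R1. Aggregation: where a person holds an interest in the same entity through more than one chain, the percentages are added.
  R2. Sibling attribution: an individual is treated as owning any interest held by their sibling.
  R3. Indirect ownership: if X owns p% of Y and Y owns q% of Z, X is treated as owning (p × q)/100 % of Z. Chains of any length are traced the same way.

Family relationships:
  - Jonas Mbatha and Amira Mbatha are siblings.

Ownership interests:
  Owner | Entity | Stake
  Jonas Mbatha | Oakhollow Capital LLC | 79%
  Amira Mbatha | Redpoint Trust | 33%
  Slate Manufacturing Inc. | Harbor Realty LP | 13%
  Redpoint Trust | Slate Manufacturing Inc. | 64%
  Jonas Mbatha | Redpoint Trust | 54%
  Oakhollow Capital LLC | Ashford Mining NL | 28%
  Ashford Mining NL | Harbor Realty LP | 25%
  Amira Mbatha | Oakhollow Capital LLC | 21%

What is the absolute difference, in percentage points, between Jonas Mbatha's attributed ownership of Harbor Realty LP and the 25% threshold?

By sibling attribution (R2), Jonas Mbatha is treated as also owning Amira Mbatha's interest in Oakhollow Capital LLC, giving 79% + 21% = 100%.
By sibling attribution (R2), Jonas Mbatha is treated as also owning Amira Mbatha's interest in Redpoint Trust, giving 54% + 33% = 87%.
Chain via Oakhollow Capital LLC → Ashford Mining NL (R3): 100% × 28% × 25% = 7% of Harbor Realty LP.
Chain via Redpoint Trust → Slate Manufacturing Inc. (R3): 87% × 64% × 13% = 7.2384% of Harbor Realty LP.
Aggregating (R1): 7% + 7.2384% = 14.2384%.
14.2384% falls short of the 25% threshold by 10.7616 percentage points.

10.7616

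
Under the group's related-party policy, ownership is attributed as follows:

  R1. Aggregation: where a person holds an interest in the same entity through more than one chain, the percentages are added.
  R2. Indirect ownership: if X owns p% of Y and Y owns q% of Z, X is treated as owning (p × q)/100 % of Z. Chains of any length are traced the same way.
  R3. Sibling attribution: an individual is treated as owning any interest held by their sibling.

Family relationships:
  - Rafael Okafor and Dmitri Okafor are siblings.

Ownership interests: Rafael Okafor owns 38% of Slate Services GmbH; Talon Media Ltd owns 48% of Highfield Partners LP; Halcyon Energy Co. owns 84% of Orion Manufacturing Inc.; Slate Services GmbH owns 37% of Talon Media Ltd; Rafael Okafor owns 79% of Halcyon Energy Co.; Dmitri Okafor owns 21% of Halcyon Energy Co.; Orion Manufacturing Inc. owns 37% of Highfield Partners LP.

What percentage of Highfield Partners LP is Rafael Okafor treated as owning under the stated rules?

37.8288%

By sibling attribution (R3), Rafael Okafor is treated as also owning Dmitri Okafor's interest in Halcyon Energy Co, giving 79% + 21% = 100%.
Chain via Halcyon Energy Co. → Orion Manufacturing Inc. (R2): 100% × 84% × 37% = 31.08% of Highfield Partners LP.
Chain via Slate Services GmbH → Talon Media Ltd (R2): 38% × 37% × 48% = 6.7488% of Highfield Partners LP.
Aggregating (R1): 31.08% + 6.7488% = 37.8288%.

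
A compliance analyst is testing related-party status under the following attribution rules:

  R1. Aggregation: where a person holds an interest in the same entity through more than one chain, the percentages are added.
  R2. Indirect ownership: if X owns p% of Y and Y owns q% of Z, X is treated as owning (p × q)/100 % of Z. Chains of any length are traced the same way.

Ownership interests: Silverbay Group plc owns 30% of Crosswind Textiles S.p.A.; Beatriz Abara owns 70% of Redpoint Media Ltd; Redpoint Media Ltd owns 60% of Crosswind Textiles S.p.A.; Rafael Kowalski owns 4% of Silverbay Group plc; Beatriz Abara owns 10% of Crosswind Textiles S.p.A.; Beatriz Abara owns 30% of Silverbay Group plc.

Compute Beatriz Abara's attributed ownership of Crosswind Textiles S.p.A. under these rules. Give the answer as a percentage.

Chain via Silverbay Group plc (R2): 30% × 30% = 9% of Crosswind Textiles S.p.A.
Chain via Redpoint Media Ltd (R2): 70% × 60% = 42% of Crosswind Textiles S.p.A.
Direct interest in Crosswind Textiles S.p.A: 10%.
Aggregating (R1): 9% + 42% + 10% = 61%.

61%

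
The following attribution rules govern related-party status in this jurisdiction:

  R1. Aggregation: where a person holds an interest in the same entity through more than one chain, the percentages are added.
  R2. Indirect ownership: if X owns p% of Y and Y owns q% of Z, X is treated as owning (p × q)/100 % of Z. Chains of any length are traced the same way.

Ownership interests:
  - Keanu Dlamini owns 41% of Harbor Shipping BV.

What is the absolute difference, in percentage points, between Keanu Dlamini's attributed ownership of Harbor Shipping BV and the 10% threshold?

Direct interest in Harbor Shipping BV: 41%.
41% exceeds the 10% threshold by 31 percentage points.

31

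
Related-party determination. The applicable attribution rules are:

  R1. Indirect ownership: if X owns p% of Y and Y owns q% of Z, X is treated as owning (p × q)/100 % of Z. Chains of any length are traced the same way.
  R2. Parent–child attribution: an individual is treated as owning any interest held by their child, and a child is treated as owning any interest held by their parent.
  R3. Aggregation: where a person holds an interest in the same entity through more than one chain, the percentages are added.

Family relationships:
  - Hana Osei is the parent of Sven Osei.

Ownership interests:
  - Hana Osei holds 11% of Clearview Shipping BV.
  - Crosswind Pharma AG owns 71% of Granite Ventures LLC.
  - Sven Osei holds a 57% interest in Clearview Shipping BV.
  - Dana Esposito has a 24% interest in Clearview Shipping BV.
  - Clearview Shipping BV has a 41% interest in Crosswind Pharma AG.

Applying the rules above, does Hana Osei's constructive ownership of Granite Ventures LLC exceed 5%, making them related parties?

Yes

By parent–child attribution (R2), Hana Osei is treated as also owning Sven Osei's interest in Clearview Shipping BV, giving 11% + 57% = 68%.
Chain via Clearview Shipping BV → Crosswind Pharma AG (R1): 68% × 41% × 71% = 19.7948% of Granite Ventures LLC.
19.7948% exceeds the 5% threshold, so Hana is a related party to Granite Ventures LLC.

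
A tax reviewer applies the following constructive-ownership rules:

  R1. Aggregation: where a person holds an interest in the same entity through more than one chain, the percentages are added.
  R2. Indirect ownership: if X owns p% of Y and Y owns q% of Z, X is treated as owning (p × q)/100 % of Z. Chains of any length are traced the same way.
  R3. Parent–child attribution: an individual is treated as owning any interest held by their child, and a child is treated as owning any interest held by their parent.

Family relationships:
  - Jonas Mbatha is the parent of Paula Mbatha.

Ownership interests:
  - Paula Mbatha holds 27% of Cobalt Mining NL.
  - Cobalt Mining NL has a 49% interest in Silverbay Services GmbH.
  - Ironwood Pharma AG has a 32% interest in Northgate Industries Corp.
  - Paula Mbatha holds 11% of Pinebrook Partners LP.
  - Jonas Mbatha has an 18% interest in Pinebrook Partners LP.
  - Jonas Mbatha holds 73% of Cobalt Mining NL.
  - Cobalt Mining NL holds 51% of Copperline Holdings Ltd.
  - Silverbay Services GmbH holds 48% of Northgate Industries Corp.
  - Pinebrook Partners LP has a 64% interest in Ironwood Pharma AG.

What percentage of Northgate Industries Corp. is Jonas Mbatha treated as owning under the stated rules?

By parent–child attribution (R3), Jonas Mbatha is treated as also owning Paula Mbatha's interest in Cobalt Mining NL, giving 73% + 27% = 100%.
By parent–child attribution (R3), Jonas Mbatha is treated as also owning Paula Mbatha's interest in Pinebrook Partners LP, giving 18% + 11% = 29%.
Chain via Cobalt Mining NL → Silverbay Services GmbH (R2): 100% × 49% × 48% = 23.52% of Northgate Industries Corp.
Chain via Pinebrook Partners LP → Ironwood Pharma AG (R2): 29% × 64% × 32% = 5.9392% of Northgate Industries Corp.
Aggregating (R1): 23.52% + 5.9392% = 29.4592%.

29.4592%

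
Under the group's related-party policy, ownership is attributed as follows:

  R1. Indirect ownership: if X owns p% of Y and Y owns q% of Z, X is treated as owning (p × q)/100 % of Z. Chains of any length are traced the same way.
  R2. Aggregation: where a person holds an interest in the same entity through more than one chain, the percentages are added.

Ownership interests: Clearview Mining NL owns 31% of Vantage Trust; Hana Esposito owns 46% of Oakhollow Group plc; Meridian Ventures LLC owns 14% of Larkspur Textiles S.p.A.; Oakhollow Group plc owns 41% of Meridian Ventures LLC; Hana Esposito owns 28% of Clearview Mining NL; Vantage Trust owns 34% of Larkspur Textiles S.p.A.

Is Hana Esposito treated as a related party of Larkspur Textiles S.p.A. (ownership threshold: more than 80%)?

No

Chain via Clearview Mining NL → Vantage Trust (R1): 28% × 31% × 34% = 2.9512% of Larkspur Textiles S.p.A.
Chain via Oakhollow Group plc → Meridian Ventures LLC (R1): 46% × 41% × 14% = 2.6404% of Larkspur Textiles S.p.A.
Aggregating (R2): 2.9512% + 2.6404% = 5.5916%.
5.5916% does not exceed the 80% threshold, so Hana is not a related party to Larkspur Textiles S.p.A.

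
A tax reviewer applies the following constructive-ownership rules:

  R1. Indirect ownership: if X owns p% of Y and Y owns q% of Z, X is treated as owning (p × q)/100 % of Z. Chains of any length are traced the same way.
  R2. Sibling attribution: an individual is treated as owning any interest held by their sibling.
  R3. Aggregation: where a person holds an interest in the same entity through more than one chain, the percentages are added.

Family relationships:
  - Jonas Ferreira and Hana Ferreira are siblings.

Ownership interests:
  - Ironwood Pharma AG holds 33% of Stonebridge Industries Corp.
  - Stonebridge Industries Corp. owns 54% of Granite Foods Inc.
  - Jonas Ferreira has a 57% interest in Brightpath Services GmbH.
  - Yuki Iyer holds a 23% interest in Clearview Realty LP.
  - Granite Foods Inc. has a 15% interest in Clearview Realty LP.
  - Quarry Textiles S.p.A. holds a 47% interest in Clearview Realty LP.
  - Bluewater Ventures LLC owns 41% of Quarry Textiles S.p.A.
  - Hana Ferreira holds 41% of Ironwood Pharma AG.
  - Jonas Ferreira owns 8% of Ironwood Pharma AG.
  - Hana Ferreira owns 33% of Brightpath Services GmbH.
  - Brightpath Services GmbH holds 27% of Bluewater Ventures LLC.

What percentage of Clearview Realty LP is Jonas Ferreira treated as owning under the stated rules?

5.99238%

By sibling attribution (R2), Jonas Ferreira is treated as also owning Hana Ferreira's interest in Ironwood Pharma AG, giving 8% + 41% = 49%.
By sibling attribution (R2), Jonas Ferreira is treated as also owning Hana Ferreira's interest in Brightpath Services GmbH, giving 57% + 33% = 90%.
Chain via Ironwood Pharma AG → Stonebridge Industries Corp. → Granite Foods Inc. (R1): 49% × 33% × 54% × 15% = 1.30977% of Clearview Realty LP.
Chain via Brightpath Services GmbH → Bluewater Ventures LLC → Quarry Textiles S.p.A. (R1): 90% × 27% × 41% × 47% = 4.68261% of Clearview Realty LP.
Aggregating (R3): 1.30977% + 4.68261% = 5.99238%.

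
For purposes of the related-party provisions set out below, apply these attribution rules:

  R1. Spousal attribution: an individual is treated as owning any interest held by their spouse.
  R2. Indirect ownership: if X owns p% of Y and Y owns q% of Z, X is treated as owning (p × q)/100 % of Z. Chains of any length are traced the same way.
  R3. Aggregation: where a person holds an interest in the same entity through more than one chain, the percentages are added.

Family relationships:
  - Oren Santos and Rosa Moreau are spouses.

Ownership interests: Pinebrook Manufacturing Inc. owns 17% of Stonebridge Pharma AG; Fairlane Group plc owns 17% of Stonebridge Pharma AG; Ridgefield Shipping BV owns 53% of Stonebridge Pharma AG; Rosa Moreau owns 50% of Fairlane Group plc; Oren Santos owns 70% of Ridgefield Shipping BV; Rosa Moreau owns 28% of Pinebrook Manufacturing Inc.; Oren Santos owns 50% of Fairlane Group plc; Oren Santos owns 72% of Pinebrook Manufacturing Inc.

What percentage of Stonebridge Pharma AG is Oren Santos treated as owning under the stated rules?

71.1%

By spousal attribution (R1), Oren Santos is treated as also owning Rosa Moreau's interest in Pinebrook Manufacturing Inc, giving 72% + 28% = 100%.
By spousal attribution (R1), Oren Santos is treated as also owning Rosa Moreau's interest in Fairlane Group plc, giving 50% + 50% = 100%.
Chain via Pinebrook Manufacturing Inc. (R2): 100% × 17% = 17% of Stonebridge Pharma AG.
Chain via Fairlane Group plc (R2): 100% × 17% = 17% of Stonebridge Pharma AG.
Chain via Ridgefield Shipping BV (R2): 70% × 53% = 37.1% of Stonebridge Pharma AG.
Aggregating (R3): 17% + 17% + 37.1% = 71.1%.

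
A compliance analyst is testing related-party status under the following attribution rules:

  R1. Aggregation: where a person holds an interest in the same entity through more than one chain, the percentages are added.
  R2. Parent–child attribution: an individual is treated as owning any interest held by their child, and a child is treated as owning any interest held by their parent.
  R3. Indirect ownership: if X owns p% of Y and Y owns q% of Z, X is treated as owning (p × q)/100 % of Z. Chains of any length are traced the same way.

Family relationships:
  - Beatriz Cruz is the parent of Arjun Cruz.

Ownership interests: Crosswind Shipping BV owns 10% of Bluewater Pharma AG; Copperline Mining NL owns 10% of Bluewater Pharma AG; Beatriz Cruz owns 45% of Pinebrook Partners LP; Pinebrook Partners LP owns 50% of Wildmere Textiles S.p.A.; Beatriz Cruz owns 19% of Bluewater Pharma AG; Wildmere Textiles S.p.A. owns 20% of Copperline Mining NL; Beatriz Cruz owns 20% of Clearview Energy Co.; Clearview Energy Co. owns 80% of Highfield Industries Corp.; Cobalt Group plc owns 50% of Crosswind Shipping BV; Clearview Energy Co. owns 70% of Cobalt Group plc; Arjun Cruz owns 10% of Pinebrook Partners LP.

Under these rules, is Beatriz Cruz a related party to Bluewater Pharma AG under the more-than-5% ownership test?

Yes

By parent–child attribution (R2), Beatriz Cruz is treated as also owning Arjun Cruz's interest in Pinebrook Partners LP, giving 45% + 10% = 55%.
Chain via Pinebrook Partners LP → Wildmere Textiles S.p.A. → Copperline Mining NL (R3): 55% × 50% × 20% × 10% = 0.55% of Bluewater Pharma AG.
Chain via Clearview Energy Co. → Cobalt Group plc → Crosswind Shipping BV (R3): 20% × 70% × 50% × 10% = 0.7% of Bluewater Pharma AG.
Direct interest in Bluewater Pharma AG: 19%.
Aggregating (R1): 0.55% + 0.7% + 19% = 20.25%.
20.25% exceeds the 5% threshold, so Beatriz is a related party to Bluewater Pharma AG.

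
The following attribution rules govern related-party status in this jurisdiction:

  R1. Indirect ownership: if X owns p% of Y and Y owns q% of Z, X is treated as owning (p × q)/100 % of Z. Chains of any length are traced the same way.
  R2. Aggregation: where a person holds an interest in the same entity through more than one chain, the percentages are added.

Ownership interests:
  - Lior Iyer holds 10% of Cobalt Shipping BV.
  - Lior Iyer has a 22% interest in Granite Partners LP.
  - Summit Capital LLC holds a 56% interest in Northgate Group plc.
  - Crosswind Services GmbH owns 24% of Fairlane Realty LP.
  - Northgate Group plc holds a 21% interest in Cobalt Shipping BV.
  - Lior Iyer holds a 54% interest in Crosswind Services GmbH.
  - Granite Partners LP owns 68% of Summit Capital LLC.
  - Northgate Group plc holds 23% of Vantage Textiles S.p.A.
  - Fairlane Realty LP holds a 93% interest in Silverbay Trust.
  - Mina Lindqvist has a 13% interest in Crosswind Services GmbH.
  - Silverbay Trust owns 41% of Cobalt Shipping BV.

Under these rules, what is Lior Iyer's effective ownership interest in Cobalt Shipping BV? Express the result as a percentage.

16.700944%

Chain via Crosswind Services GmbH → Fairlane Realty LP → Silverbay Trust (R1): 54% × 24% × 93% × 41% = 4.941648% of Cobalt Shipping BV.
Chain via Granite Partners LP → Summit Capital LLC → Northgate Group plc (R1): 22% × 68% × 56% × 21% = 1.759296% of Cobalt Shipping BV.
Direct interest in Cobalt Shipping BV: 10%.
Aggregating (R2): 4.941648% + 1.759296% + 10% = 16.700944%.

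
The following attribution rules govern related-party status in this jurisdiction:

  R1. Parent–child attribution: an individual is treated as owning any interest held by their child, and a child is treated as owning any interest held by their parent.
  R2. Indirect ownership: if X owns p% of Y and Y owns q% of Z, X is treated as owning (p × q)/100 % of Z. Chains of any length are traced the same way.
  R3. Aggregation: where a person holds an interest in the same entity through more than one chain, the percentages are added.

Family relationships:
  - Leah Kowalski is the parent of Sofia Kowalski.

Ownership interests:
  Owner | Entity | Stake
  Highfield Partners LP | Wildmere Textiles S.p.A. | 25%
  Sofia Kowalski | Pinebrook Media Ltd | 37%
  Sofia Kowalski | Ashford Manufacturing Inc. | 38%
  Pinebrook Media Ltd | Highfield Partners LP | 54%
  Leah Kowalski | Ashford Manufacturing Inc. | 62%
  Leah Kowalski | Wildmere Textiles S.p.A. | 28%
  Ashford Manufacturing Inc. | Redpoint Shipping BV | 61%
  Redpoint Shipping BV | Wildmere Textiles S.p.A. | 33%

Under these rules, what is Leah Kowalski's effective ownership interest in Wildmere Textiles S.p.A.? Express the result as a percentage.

53.125%

By parent–child attribution (R1), Leah Kowalski is treated as also owning Sofia Kowalski's interest in Ashford Manufacturing Inc, giving 62% + 38% = 100%.
By parent–child attribution (R1), Leah Kowalski is treated as owning Sofia Kowalski's 37% interest in Pinebrook Media Ltd.
Chain via Ashford Manufacturing Inc. → Redpoint Shipping BV (R2): 100% × 61% × 33% = 20.13% of Wildmere Textiles S.p.A.
Direct interest in Wildmere Textiles S.p.A: 28%.
Chain via Pinebrook Media Ltd → Highfield Partners LP (R2): 37% × 54% × 25% = 4.995% of Wildmere Textiles S.p.A.
Aggregating (R3): 20.13% + 28% + 4.995% = 53.125%.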